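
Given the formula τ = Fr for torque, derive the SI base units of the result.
Units of each symbol in τ = Fr:
  F (force): kg·m/s²
  r (lever arm): m

Multiplying the contributions: [kg·m/s²] · [m]
Adding exponents of each base unit: kg: 1, m: 2, s: -2
SI base units of torque: kg·m²/s²

Answer: kg·m²/s²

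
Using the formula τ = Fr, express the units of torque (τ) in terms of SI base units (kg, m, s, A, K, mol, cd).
Units of each symbol in τ = Fr:
  F (force): kg·m/s²
  r (lever arm): m

Multiplying the contributions: [kg·m/s²] · [m]
Adding exponents of each base unit: kg: 1, m: 2, s: -2
SI base units of torque: kg·m²/s²

Answer: kg·m²/s²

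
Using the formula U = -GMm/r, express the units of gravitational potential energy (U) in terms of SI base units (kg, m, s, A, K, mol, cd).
Units of each symbol in U = -GMm/r:
  G (gravitational constant): m³/(kg·s²)
  M (mass): kg
  m (mass): kg
  r (distance): m  → in the denominator, contributes 1/m
  The minus sign does not affect the units.

Multiplying the contributions: [m³/(kg·s²)] · [kg] · [kg] · [1/m]
Adding exponents of each base unit: kg: 1, m: 2, s: -2
SI base units of gravitational potential energy: kg·m²/s²

Answer: kg·m²/s²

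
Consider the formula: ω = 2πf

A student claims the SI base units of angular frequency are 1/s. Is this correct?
Units of each symbol in ω = 2πf:
  f (frequency): 1/s
  The factor 2π is dimensionless.

Multiplying the contributions: [1/s]
Adding exponents of each base unit: s: -1
SI base units of angular frequency: 1/s

The claimed units 1/s match the derived units, so the claim is correct.

Answer: Yes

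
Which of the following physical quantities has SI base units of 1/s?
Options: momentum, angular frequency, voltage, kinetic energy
Checking the SI base units of each option:
  momentum (p = mv): kg·m/s  ✗
  angular frequency (ω = 2πf): 1/s  ✓ matches
  voltage (V = IR): kg·m²/(s³·A)  ✗
  kinetic energy (E = ½mv²): kg·m²/s²  ✗

Only angular frequency has units 1/s.

Answer: angular frequency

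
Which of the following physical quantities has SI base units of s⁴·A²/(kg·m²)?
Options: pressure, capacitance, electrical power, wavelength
Checking the SI base units of each option:
  pressure (P = F/A): kg/(m·s²)  ✗
  capacitance (C = Q/V): s⁴·A²/(kg·m²)  ✓ matches
  electrical power (P = IV): kg·m²/s³  ✗
  wavelength (λ = v/f): m  ✗

Only capacitance has units s⁴·A²/(kg·m²).

Answer: capacitance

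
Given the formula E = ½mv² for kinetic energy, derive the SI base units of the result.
Units of each symbol in E = ½mv²:
  m (mass): kg
  v (speed): m/s  → to the power 2, contributes m²/s²
  The factor ½ is dimensionless.

Multiplying the contributions: [kg] · [m²/s²]
Adding exponents of each base unit: kg: 1, m: 2, s: -2
SI base units of kinetic energy: kg·m²/s²

Answer: kg·m²/s²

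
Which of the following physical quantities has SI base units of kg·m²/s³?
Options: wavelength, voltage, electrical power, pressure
Checking the SI base units of each option:
  wavelength (λ = v/f): m  ✗
  voltage (V = IR): kg·m²/(s³·A)  ✗
  electrical power (P = IV): kg·m²/s³  ✓ matches
  pressure (P = F/A): kg/(m·s²)  ✗

Only electrical power has units kg·m²/s³.

Answer: electrical power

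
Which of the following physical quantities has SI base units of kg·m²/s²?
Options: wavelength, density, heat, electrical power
Checking the SI base units of each option:
  wavelength (λ = v/f): m  ✗
  density (ρ = m/V): kg/m³  ✗
  heat (Q = mcΔT): kg·m²/s²  ✓ matches
  electrical power (P = IV): kg·m²/s³  ✗

Only heat has units kg·m²/s².

Answer: heat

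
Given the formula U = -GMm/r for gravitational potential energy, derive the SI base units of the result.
Units of each symbol in U = -GMm/r:
  G (gravitational constant): m³/(kg·s²)
  M (mass): kg
  m (mass): kg
  r (distance): m  → in the denominator, contributes 1/m
  The minus sign does not affect the units.

Multiplying the contributions: [m³/(kg·s²)] · [kg] · [kg] · [1/m]
Adding exponents of each base unit: kg: 1, m: 2, s: -2
SI base units of gravitational potential energy: kg·m²/s²

Answer: kg·m²/s²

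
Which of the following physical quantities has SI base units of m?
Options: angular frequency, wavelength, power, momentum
Checking the SI base units of each option:
  angular frequency (ω = 2πf): 1/s  ✗
  wavelength (λ = v/f): m  ✓ matches
  power (P = W/t): kg·m²/s³  ✗
  momentum (p = mv): kg·m/s  ✗

Only wavelength has units m.

Answer: wavelength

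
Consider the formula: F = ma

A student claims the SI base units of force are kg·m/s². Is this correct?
Units of each symbol in F = ma:
  m (mass): kg
  a (acceleration): m/s²

Multiplying the contributions: [kg] · [m/s²]
Adding exponents of each base unit: kg: 1, m: 1, s: -2
SI base units of force: kg·m/s²

The claimed units kg·m/s² match the derived units, so the claim is correct.

Answer: Yes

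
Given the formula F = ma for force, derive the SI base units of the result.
Units of each symbol in F = ma:
  m (mass): kg
  a (acceleration): m/s²

Multiplying the contributions: [kg] · [m/s²]
Adding exponents of each base unit: kg: 1, m: 1, s: -2
SI base units of force: kg·m/s²

Answer: kg·m/s²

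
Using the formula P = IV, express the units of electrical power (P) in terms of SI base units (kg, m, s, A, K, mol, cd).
Units of each symbol in P = IV:
  I (current): A
  V (voltage, in volts): kg·m²/(s³·A)

Multiplying the contributions: [A] · [kg·m²/(s³·A)]
Adding exponents of each base unit: kg: 1, m: 2, s: -3
SI base units of electrical power: kg·m²/s³

Answer: kg·m²/s³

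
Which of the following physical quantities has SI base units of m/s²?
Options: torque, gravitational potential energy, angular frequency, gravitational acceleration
Checking the SI base units of each option:
  torque (τ = Fr): kg·m²/s²  ✗
  gravitational potential energy (U = -GMm/r): kg·m²/s²  ✗
  angular frequency (ω = 2πf): 1/s  ✗
  gravitational acceleration (g = GM/r²): m/s²  ✓ matches

Only gravitational acceleration has units m/s².

Answer: gravitational acceleration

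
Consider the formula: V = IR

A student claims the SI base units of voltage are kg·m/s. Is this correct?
Units of each symbol in V = IR:
  I (current): A
  R (resistance, in ohms): kg·m²/(s³·A²)

Multiplying the contributions: [A] · [kg·m²/(s³·A²)]
Adding exponents of each base unit: kg: 1, m: 2, s: -3, A: -1
SI base units of voltage: kg·m²/(s³·A)

The claimed units kg·m/s (exponents kg: 1, m: 1, s: -1) do not match the derived units kg·m²/(s³·A) (exponents kg: 1, m: 2, s: -3, A: -1), so the claim is incorrect.

Answer: No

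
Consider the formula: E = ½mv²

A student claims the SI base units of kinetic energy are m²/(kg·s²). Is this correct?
Units of each symbol in E = ½mv²:
  m (mass): kg
  v (speed): m/s  → to the power 2, contributes m²/s²
  The factor ½ is dimensionless.

Multiplying the contributions: [kg] · [m²/s²]
Adding exponents of each base unit: kg: 1, m: 2, s: -2
SI base units of kinetic energy: kg·m²/s²

The claimed units m²/(kg·s²) (exponents kg: -1, m: 2, s: -2) do not match the derived units kg·m²/s² (exponents kg: 1, m: 2, s: -2), so the claim is incorrect.

Answer: No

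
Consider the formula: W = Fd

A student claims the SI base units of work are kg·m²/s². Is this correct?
Units of each symbol in W = Fd:
  F (force): kg·m/s²
  d (displacement): m

Multiplying the contributions: [kg·m/s²] · [m]
Adding exponents of each base unit: kg: 1, m: 2, s: -2
SI base units of work: kg·m²/s²

The claimed units kg·m²/s² match the derived units, so the claim is correct.

Answer: Yes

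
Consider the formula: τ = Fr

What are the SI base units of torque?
Units of each symbol in τ = Fr:
  F (force): kg·m/s²
  r (lever arm): m

Multiplying the contributions: [kg·m/s²] · [m]
Adding exponents of each base unit: kg: 1, m: 2, s: -2
SI base units of torque: kg·m²/s²

Answer: kg·m²/s²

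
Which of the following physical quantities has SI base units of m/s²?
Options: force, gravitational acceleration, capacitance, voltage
Checking the SI base units of each option:
  force (F = ma): kg·m/s²  ✗
  gravitational acceleration (g = GM/r²): m/s²  ✓ matches
  capacitance (C = Q/V): s⁴·A²/(kg·m²)  ✗
  voltage (V = IR): kg·m²/(s³·A)  ✗

Only gravitational acceleration has units m/s².

Answer: gravitational acceleration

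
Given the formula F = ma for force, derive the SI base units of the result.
Units of each symbol in F = ma:
  m (mass): kg
  a (acceleration): m/s²

Multiplying the contributions: [kg] · [m/s²]
Adding exponents of each base unit: kg: 1, m: 1, s: -2
SI base units of force: kg·m/s²

Answer: kg·m/s²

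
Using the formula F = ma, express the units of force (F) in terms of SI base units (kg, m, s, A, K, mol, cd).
Units of each symbol in F = ma:
  m (mass): kg
  a (acceleration): m/s²

Multiplying the contributions: [kg] · [m/s²]
Adding exponents of each base unit: kg: 1, m: 1, s: -2
SI base units of force: kg·m/s²

Answer: kg·m/s²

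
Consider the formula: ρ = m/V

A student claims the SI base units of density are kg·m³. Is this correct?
Units of each symbol in ρ = m/V:
  m (mass): kg
  V (volume): m³  → in the denominator, contributes 1/m³

Multiplying the contributions: [kg] · [1/m³]
Adding exponents of each base unit: kg: 1, m: -3
SI base units of density: kg/m³

The claimed units kg·m³ (exponents kg: 1, m: 3) do not match the derived units kg/m³ (exponents kg: 1, m: -3), so the claim is incorrect.

Answer: No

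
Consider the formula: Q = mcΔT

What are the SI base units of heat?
Units of each symbol in Q = mcΔT:
  m (mass): kg
  c (specific heat capacity, in J/(kg·K)): m²/(s²·K)
  ΔT (temperature change): K

Multiplying the contributions: [kg] · [m²/(s²·K)] · [K]
Adding exponents of each base unit: kg: 1, m: 2, s: -2
SI base units of heat: kg·m²/s²

Answer: kg·m²/s²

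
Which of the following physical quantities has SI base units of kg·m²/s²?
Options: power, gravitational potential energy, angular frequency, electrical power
Checking the SI base units of each option:
  power (P = W/t): kg·m²/s³  ✗
  gravitational potential energy (U = -GMm/r): kg·m²/s²  ✓ matches
  angular frequency (ω = 2πf): 1/s  ✗
  electrical power (P = IV): kg·m²/s³  ✗

Only gravitational potential energy has units kg·m²/s².

Answer: gravitational potential energy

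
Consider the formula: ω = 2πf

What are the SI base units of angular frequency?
Units of each symbol in ω = 2πf:
  f (frequency): 1/s
  The factor 2π is dimensionless.

Multiplying the contributions: [1/s]
Adding exponents of each base unit: s: -1
SI base units of angular frequency: 1/s

Answer: 1/s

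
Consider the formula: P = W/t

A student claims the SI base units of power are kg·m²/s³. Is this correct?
Units of each symbol in P = W/t:
  W (work): kg·m²/s²
  t (time): s  → in the denominator, contributes 1/s

Multiplying the contributions: [kg·m²/s²] · [1/s]
Adding exponents of each base unit: kg: 1, m: 2, s: -3
SI base units of power: kg·m²/s³

The claimed units kg·m²/s³ match the derived units, so the claim is correct.

Answer: Yes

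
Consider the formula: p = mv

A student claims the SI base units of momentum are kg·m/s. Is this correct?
Units of each symbol in p = mv:
  m (mass): kg
  v (velocity): m/s

Multiplying the contributions: [kg] · [m/s]
Adding exponents of each base unit: kg: 1, m: 1, s: -1
SI base units of momentum: kg·m/s

The claimed units kg·m/s match the derived units, so the claim is correct.

Answer: Yes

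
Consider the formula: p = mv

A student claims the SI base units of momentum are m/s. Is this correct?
Units of each symbol in p = mv:
  m (mass): kg
  v (velocity): m/s

Multiplying the contributions: [kg] · [m/s]
Adding exponents of each base unit: kg: 1, m: 1, s: -1
SI base units of momentum: kg·m/s

The claimed units m/s (exponents m: 1, s: -1) do not match the derived units kg·m/s (exponents kg: 1, m: 1, s: -1), so the claim is incorrect.

Answer: No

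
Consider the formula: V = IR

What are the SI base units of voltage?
Units of each symbol in V = IR:
  I (current): A
  R (resistance, in ohms): kg·m²/(s³·A²)

Multiplying the contributions: [A] · [kg·m²/(s³·A²)]
Adding exponents of each base unit: kg: 1, m: 2, s: -3, A: -1
SI base units of voltage: kg·m²/(s³·A)

Answer: kg·m²/(s³·A)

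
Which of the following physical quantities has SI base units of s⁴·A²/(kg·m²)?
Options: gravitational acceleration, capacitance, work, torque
Checking the SI base units of each option:
  gravitational acceleration (g = GM/r²): m/s²  ✗
  capacitance (C = Q/V): s⁴·A²/(kg·m²)  ✓ matches
  work (W = Fd): kg·m²/s²  ✗
  torque (τ = Fr): kg·m²/s²  ✗

Only capacitance has units s⁴·A²/(kg·m²).

Answer: capacitance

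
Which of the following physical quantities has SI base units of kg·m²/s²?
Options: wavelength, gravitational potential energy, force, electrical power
Checking the SI base units of each option:
  wavelength (λ = v/f): m  ✗
  gravitational potential energy (U = -GMm/r): kg·m²/s²  ✓ matches
  force (F = ma): kg·m/s²  ✗
  electrical power (P = IV): kg·m²/s³  ✗

Only gravitational potential energy has units kg·m²/s².

Answer: gravitational potential energy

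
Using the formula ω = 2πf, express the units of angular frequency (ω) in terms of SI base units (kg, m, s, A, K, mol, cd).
Units of each symbol in ω = 2πf:
  f (frequency): 1/s
  The factor 2π is dimensionless.

Multiplying the contributions: [1/s]
Adding exponents of each base unit: s: -1
SI base units of angular frequency: 1/s

Answer: 1/s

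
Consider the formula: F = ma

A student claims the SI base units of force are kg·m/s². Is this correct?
Units of each symbol in F = ma:
  m (mass): kg
  a (acceleration): m/s²

Multiplying the contributions: [kg] · [m/s²]
Adding exponents of each base unit: kg: 1, m: 1, s: -2
SI base units of force: kg·m/s²

The claimed units kg·m/s² match the derived units, so the claim is correct.

Answer: Yes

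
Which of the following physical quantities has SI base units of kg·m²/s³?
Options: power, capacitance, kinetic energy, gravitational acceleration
Checking the SI base units of each option:
  power (P = W/t): kg·m²/s³  ✓ matches
  capacitance (C = Q/V): s⁴·A²/(kg·m²)  ✗
  kinetic energy (E = ½mv²): kg·m²/s²  ✗
  gravitational acceleration (g = GM/r²): m/s²  ✗

Only power has units kg·m²/s³.

Answer: power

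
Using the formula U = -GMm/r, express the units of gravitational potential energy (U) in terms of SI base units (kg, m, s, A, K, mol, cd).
Units of each symbol in U = -GMm/r:
  G (gravitational constant): m³/(kg·s²)
  M (mass): kg
  m (mass): kg
  r (distance): m  → in the denominator, contributes 1/m
  The minus sign does not affect the units.

Multiplying the contributions: [m³/(kg·s²)] · [kg] · [kg] · [1/m]
Adding exponents of each base unit: kg: 1, m: 2, s: -2
SI base units of gravitational potential energy: kg·m²/s²

Answer: kg·m²/s²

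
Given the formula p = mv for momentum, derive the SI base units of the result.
Units of each symbol in p = mv:
  m (mass): kg
  v (velocity): m/s

Multiplying the contributions: [kg] · [m/s]
Adding exponents of each base unit: kg: 1, m: 1, s: -1
SI base units of momentum: kg·m/s

Answer: kg·m/s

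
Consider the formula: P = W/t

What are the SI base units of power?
Units of each symbol in P = W/t:
  W (work): kg·m²/s²
  t (time): s  → in the denominator, contributes 1/s

Multiplying the contributions: [kg·m²/s²] · [1/s]
Adding exponents of each base unit: kg: 1, m: 2, s: -3
SI base units of power: kg·m²/s³

Answer: kg·m²/s³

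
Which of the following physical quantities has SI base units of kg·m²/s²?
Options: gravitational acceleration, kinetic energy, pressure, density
Checking the SI base units of each option:
  gravitational acceleration (g = GM/r²): m/s²  ✗
  kinetic energy (E = ½mv²): kg·m²/s²  ✓ matches
  pressure (P = F/A): kg/(m·s²)  ✗
  density (ρ = m/V): kg/m³  ✗

Only kinetic energy has units kg·m²/s².

Answer: kinetic energy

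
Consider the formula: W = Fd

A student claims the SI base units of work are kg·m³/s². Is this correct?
Units of each symbol in W = Fd:
  F (force): kg·m/s²
  d (displacement): m

Multiplying the contributions: [kg·m/s²] · [m]
Adding exponents of each base unit: kg: 1, m: 2, s: -2
SI base units of work: kg·m²/s²

The claimed units kg·m³/s² (exponents kg: 1, m: 3, s: -2) do not match the derived units kg·m²/s² (exponents kg: 1, m: 2, s: -2), so the claim is incorrect.

Answer: No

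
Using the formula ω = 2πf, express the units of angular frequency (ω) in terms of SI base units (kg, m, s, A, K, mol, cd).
Units of each symbol in ω = 2πf:
  f (frequency): 1/s
  The factor 2π is dimensionless.

Multiplying the contributions: [1/s]
Adding exponents of each base unit: s: -1
SI base units of angular frequency: 1/s

Answer: 1/s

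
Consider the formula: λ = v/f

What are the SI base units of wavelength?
Units of each symbol in λ = v/f:
  v (wave speed): m/s
  f (frequency): 1/s  → in the denominator, contributes s

Multiplying the contributions: [m/s] · [s]
Adding exponents of each base unit: m: 1
SI base units of wavelength: m

Answer: m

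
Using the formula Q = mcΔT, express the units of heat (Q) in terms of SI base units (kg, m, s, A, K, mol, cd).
Units of each symbol in Q = mcΔT:
  m (mass): kg
  c (specific heat capacity, in J/(kg·K)): m²/(s²·K)
  ΔT (temperature change): K

Multiplying the contributions: [kg] · [m²/(s²·K)] · [K]
Adding exponents of each base unit: kg: 1, m: 2, s: -2
SI base units of heat: kg·m²/s²

Answer: kg·m²/s²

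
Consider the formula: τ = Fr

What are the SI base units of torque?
Units of each symbol in τ = Fr:
  F (force): kg·m/s²
  r (lever arm): m

Multiplying the contributions: [kg·m/s²] · [m]
Adding exponents of each base unit: kg: 1, m: 2, s: -2
SI base units of torque: kg·m²/s²

Answer: kg·m²/s²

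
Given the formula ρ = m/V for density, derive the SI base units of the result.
Units of each symbol in ρ = m/V:
  m (mass): kg
  V (volume): m³  → in the denominator, contributes 1/m³

Multiplying the contributions: [kg] · [1/m³]
Adding exponents of each base unit: kg: 1, m: -3
SI base units of density: kg/m³

Answer: kg/m³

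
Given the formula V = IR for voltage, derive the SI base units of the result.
Units of each symbol in V = IR:
  I (current): A
  R (resistance, in ohms): kg·m²/(s³·A²)

Multiplying the contributions: [A] · [kg·m²/(s³·A²)]
Adding exponents of each base unit: kg: 1, m: 2, s: -3, A: -1
SI base units of voltage: kg·m²/(s³·A)

Answer: kg·m²/(s³·A)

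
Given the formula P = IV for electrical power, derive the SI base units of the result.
Units of each symbol in P = IV:
  I (current): A
  V (voltage, in volts): kg·m²/(s³·A)

Multiplying the contributions: [A] · [kg·m²/(s³·A)]
Adding exponents of each base unit: kg: 1, m: 2, s: -3
SI base units of electrical power: kg·m²/s³

Answer: kg·m²/s³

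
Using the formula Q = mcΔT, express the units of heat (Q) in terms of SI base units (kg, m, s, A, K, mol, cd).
Units of each symbol in Q = mcΔT:
  m (mass): kg
  c (specific heat capacity, in J/(kg·K)): m²/(s²·K)
  ΔT (temperature change): K

Multiplying the contributions: [kg] · [m²/(s²·K)] · [K]
Adding exponents of each base unit: kg: 1, m: 2, s: -2
SI base units of heat: kg·m²/s²

Answer: kg·m²/s²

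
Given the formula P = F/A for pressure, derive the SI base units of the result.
Units of each symbol in P = F/A:
  F (force): kg·m/s²
  A (area): m²  → in the denominator, contributes 1/m²

Multiplying the contributions: [kg·m/s²] · [1/m²]
Adding exponents of each base unit: kg: 1, m: -1, s: -2
SI base units of pressure: kg/(m·s²)

Answer: kg/(m·s²)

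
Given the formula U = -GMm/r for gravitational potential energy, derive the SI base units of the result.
Units of each symbol in U = -GMm/r:
  G (gravitational constant): m³/(kg·s²)
  M (mass): kg
  m (mass): kg
  r (distance): m  → in the denominator, contributes 1/m
  The minus sign does not affect the units.

Multiplying the contributions: [m³/(kg·s²)] · [kg] · [kg] · [1/m]
Adding exponents of each base unit: kg: 1, m: 2, s: -2
SI base units of gravitational potential energy: kg·m²/s²

Answer: kg·m²/s²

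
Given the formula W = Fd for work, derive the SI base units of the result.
Units of each symbol in W = Fd:
  F (force): kg·m/s²
  d (displacement): m

Multiplying the contributions: [kg·m/s²] · [m]
Adding exponents of each base unit: kg: 1, m: 2, s: -2
SI base units of work: kg·m²/s²

Answer: kg·m²/s²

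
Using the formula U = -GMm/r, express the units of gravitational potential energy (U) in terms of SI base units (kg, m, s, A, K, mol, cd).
Units of each symbol in U = -GMm/r:
  G (gravitational constant): m³/(kg·s²)
  M (mass): kg
  m (mass): kg
  r (distance): m  → in the denominator, contributes 1/m
  The minus sign does not affect the units.

Multiplying the contributions: [m³/(kg·s²)] · [kg] · [kg] · [1/m]
Adding exponents of each base unit: kg: 1, m: 2, s: -2
SI base units of gravitational potential energy: kg·m²/s²

Answer: kg·m²/s²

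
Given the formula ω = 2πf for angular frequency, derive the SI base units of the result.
Units of each symbol in ω = 2πf:
  f (frequency): 1/s
  The factor 2π is dimensionless.

Multiplying the contributions: [1/s]
Adding exponents of each base unit: s: -1
SI base units of angular frequency: 1/s

Answer: 1/s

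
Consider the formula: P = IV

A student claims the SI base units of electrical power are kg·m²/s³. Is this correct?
Units of each symbol in P = IV:
  I (current): A
  V (voltage, in volts): kg·m²/(s³·A)

Multiplying the contributions: [A] · [kg·m²/(s³·A)]
Adding exponents of each base unit: kg: 1, m: 2, s: -3
SI base units of electrical power: kg·m²/s³

The claimed units kg·m²/s³ match the derived units, so the claim is correct.

Answer: Yes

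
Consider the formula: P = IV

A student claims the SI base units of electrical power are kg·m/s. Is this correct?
Units of each symbol in P = IV:
  I (current): A
  V (voltage, in volts): kg·m²/(s³·A)

Multiplying the contributions: [A] · [kg·m²/(s³·A)]
Adding exponents of each base unit: kg: 1, m: 2, s: -3
SI base units of electrical power: kg·m²/s³

The claimed units kg·m/s (exponents kg: 1, m: 1, s: -1) do not match the derived units kg·m²/s³ (exponents kg: 1, m: 2, s: -3), so the claim is incorrect.

Answer: No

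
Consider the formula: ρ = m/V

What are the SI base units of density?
Units of each symbol in ρ = m/V:
  m (mass): kg
  V (volume): m³  → in the denominator, contributes 1/m³

Multiplying the contributions: [kg] · [1/m³]
Adding exponents of each base unit: kg: 1, m: -3
SI base units of density: kg/m³

Answer: kg/m³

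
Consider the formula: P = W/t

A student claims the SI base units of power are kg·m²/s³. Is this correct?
Units of each symbol in P = W/t:
  W (work): kg·m²/s²
  t (time): s  → in the denominator, contributes 1/s

Multiplying the contributions: [kg·m²/s²] · [1/s]
Adding exponents of each base unit: kg: 1, m: 2, s: -3
SI base units of power: kg·m²/s³

The claimed units kg·m²/s³ match the derived units, so the claim is correct.

Answer: Yes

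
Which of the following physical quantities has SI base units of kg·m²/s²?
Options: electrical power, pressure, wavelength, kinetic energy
Checking the SI base units of each option:
  electrical power (P = IV): kg·m²/s³  ✗
  pressure (P = F/A): kg/(m·s²)  ✗
  wavelength (λ = v/f): m  ✗
  kinetic energy (E = ½mv²): kg·m²/s²  ✓ matches

Only kinetic energy has units kg·m²/s².

Answer: kinetic energy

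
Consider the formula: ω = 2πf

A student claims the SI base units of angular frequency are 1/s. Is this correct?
Units of each symbol in ω = 2πf:
  f (frequency): 1/s
  The factor 2π is dimensionless.

Multiplying the contributions: [1/s]
Adding exponents of each base unit: s: -1
SI base units of angular frequency: 1/s

The claimed units 1/s match the derived units, so the claim is correct.

Answer: Yes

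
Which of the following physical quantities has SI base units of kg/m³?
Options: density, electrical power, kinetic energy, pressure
Checking the SI base units of each option:
  density (ρ = m/V): kg/m³  ✓ matches
  electrical power (P = IV): kg·m²/s³  ✗
  kinetic energy (E = ½mv²): kg·m²/s²  ✗
  pressure (P = F/A): kg/(m·s²)  ✗

Only density has units kg/m³.

Answer: density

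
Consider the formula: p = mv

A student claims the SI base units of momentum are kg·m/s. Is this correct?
Units of each symbol in p = mv:
  m (mass): kg
  v (velocity): m/s

Multiplying the contributions: [kg] · [m/s]
Adding exponents of each base unit: kg: 1, m: 1, s: -1
SI base units of momentum: kg·m/s

The claimed units kg·m/s match the derived units, so the claim is correct.

Answer: Yes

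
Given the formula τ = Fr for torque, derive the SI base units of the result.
Units of each symbol in τ = Fr:
  F (force): kg·m/s²
  r (lever arm): m

Multiplying the contributions: [kg·m/s²] · [m]
Adding exponents of each base unit: kg: 1, m: 2, s: -2
SI base units of torque: kg·m²/s²

Answer: kg·m²/s²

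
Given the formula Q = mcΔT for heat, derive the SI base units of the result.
Units of each symbol in Q = mcΔT:
  m (mass): kg
  c (specific heat capacity, in J/(kg·K)): m²/(s²·K)
  ΔT (temperature change): K

Multiplying the contributions: [kg] · [m²/(s²·K)] · [K]
Adding exponents of each base unit: kg: 1, m: 2, s: -2
SI base units of heat: kg·m²/s²

Answer: kg·m²/s²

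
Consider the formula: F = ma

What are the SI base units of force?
Units of each symbol in F = ma:
  m (mass): kg
  a (acceleration): m/s²

Multiplying the contributions: [kg] · [m/s²]
Adding exponents of each base unit: kg: 1, m: 1, s: -2
SI base units of force: kg·m/s²

Answer: kg·m/s²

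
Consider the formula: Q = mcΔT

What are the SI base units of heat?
Units of each symbol in Q = mcΔT:
  m (mass): kg
  c (specific heat capacity, in J/(kg·K)): m²/(s²·K)
  ΔT (temperature change): K

Multiplying the contributions: [kg] · [m²/(s²·K)] · [K]
Adding exponents of each base unit: kg: 1, m: 2, s: -2
SI base units of heat: kg·m²/s²

Answer: kg·m²/s²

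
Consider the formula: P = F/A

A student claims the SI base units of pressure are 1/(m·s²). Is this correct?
Units of each symbol in P = F/A:
  F (force): kg·m/s²
  A (area): m²  → in the denominator, contributes 1/m²

Multiplying the contributions: [kg·m/s²] · [1/m²]
Adding exponents of each base unit: kg: 1, m: -1, s: -2
SI base units of pressure: kg/(m·s²)

The claimed units 1/(m·s²) (exponents m: -1, s: -2) do not match the derived units kg/(m·s²) (exponents kg: 1, m: -1, s: -2), so the claim is incorrect.

Answer: No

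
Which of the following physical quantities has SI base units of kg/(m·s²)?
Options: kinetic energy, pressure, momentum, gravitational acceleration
Checking the SI base units of each option:
  kinetic energy (E = ½mv²): kg·m²/s²  ✗
  pressure (P = F/A): kg/(m·s²)  ✓ matches
  momentum (p = mv): kg·m/s  ✗
  gravitational acceleration (g = GM/r²): m/s²  ✗

Only pressure has units kg/(m·s²).

Answer: pressure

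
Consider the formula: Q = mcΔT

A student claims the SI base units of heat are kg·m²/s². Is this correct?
Units of each symbol in Q = mcΔT:
  m (mass): kg
  c (specific heat capacity, in J/(kg·K)): m²/(s²·K)
  ΔT (temperature change): K

Multiplying the contributions: [kg] · [m²/(s²·K)] · [K]
Adding exponents of each base unit: kg: 1, m: 2, s: -2
SI base units of heat: kg·m²/s²

The claimed units kg·m²/s² match the derived units, so the claim is correct.

Answer: Yes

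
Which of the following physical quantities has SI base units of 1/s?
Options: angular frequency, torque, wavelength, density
Checking the SI base units of each option:
  angular frequency (ω = 2πf): 1/s  ✓ matches
  torque (τ = Fr): kg·m²/s²  ✗
  wavelength (λ = v/f): m  ✗
  density (ρ = m/V): kg/m³  ✗

Only angular frequency has units 1/s.

Answer: angular frequency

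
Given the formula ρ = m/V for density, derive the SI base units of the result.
Units of each symbol in ρ = m/V:
  m (mass): kg
  V (volume): m³  → in the denominator, contributes 1/m³

Multiplying the contributions: [kg] · [1/m³]
Adding exponents of each base unit: kg: 1, m: -3
SI base units of density: kg/m³

Answer: kg/m³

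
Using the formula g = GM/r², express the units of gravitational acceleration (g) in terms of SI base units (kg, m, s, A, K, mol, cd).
Units of each symbol in g = GM/r²:
  G (gravitational constant): m³/(kg·s²)
  M (mass): kg
  r (distance): m  → to the power 2 in the denominator, contributes 1/m²

Multiplying the contributions: [m³/(kg·s²)] · [kg] · [1/m²]
Adding exponents of each base unit: m: 1, s: -2
SI base units of gravitational acceleration: m/s²

Answer: m/s²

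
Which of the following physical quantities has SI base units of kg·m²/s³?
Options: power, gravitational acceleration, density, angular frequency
Checking the SI base units of each option:
  power (P = W/t): kg·m²/s³  ✓ matches
  gravitational acceleration (g = GM/r²): m/s²  ✗
  density (ρ = m/V): kg/m³  ✗
  angular frequency (ω = 2πf): 1/s  ✗

Only power has units kg·m²/s³.

Answer: power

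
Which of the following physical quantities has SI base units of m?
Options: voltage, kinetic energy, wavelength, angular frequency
Checking the SI base units of each option:
  voltage (V = IR): kg·m²/(s³·A)  ✗
  kinetic energy (E = ½mv²): kg·m²/s²  ✗
  wavelength (λ = v/f): m  ✓ matches
  angular frequency (ω = 2πf): 1/s  ✗

Only wavelength has units m.

Answer: wavelength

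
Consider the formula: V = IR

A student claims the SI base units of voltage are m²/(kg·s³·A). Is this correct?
Units of each symbol in V = IR:
  I (current): A
  R (resistance, in ohms): kg·m²/(s³·A²)

Multiplying the contributions: [A] · [kg·m²/(s³·A²)]
Adding exponents of each base unit: kg: 1, m: 2, s: -3, A: -1
SI base units of voltage: kg·m²/(s³·A)

The claimed units m²/(kg·s³·A) (exponents kg: -1, m: 2, s: -3, A: -1) do not match the derived units kg·m²/(s³·A) (exponents kg: 1, m: 2, s: -3, A: -1), so the claim is incorrect.

Answer: No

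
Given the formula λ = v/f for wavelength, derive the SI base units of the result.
Units of each symbol in λ = v/f:
  v (wave speed): m/s
  f (frequency): 1/s  → in the denominator, contributes s

Multiplying the contributions: [m/s] · [s]
Adding exponents of each base unit: m: 1
SI base units of wavelength: m

Answer: m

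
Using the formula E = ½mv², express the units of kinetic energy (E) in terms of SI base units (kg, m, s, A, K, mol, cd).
Units of each symbol in E = ½mv²:
  m (mass): kg
  v (speed): m/s  → to the power 2, contributes m²/s²
  The factor ½ is dimensionless.

Multiplying the contributions: [kg] · [m²/s²]
Adding exponents of each base unit: kg: 1, m: 2, s: -2
SI base units of kinetic energy: kg·m²/s²

Answer: kg·m²/s²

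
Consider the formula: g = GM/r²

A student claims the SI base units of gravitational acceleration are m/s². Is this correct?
Units of each symbol in g = GM/r²:
  G (gravitational constant): m³/(kg·s²)
  M (mass): kg
  r (distance): m  → to the power 2 in the denominator, contributes 1/m²

Multiplying the contributions: [m³/(kg·s²)] · [kg] · [1/m²]
Adding exponents of each base unit: m: 1, s: -2
SI base units of gravitational acceleration: m/s²

The claimed units m/s² match the derived units, so the claim is correct.

Answer: Yes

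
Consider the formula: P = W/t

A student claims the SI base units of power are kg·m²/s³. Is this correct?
Units of each symbol in P = W/t:
  W (work): kg·m²/s²
  t (time): s  → in the denominator, contributes 1/s

Multiplying the contributions: [kg·m²/s²] · [1/s]
Adding exponents of each base unit: kg: 1, m: 2, s: -3
SI base units of power: kg·m²/s³

The claimed units kg·m²/s³ match the derived units, so the claim is correct.

Answer: Yes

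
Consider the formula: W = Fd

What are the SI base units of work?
Units of each symbol in W = Fd:
  F (force): kg·m/s²
  d (displacement): m

Multiplying the contributions: [kg·m/s²] · [m]
Adding exponents of each base unit: kg: 1, m: 2, s: -2
SI base units of work: kg·m²/s²

Answer: kg·m²/s²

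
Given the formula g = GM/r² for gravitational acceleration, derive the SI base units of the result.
Units of each symbol in g = GM/r²:
  G (gravitational constant): m³/(kg·s²)
  M (mass): kg
  r (distance): m  → to the power 2 in the denominator, contributes 1/m²

Multiplying the contributions: [m³/(kg·s²)] · [kg] · [1/m²]
Adding exponents of each base unit: m: 1, s: -2
SI base units of gravitational acceleration: m/s²

Answer: m/s²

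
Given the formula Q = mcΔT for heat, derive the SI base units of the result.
Units of each symbol in Q = mcΔT:
  m (mass): kg
  c (specific heat capacity, in J/(kg·K)): m²/(s²·K)
  ΔT (temperature change): K

Multiplying the contributions: [kg] · [m²/(s²·K)] · [K]
Adding exponents of each base unit: kg: 1, m: 2, s: -2
SI base units of heat: kg·m²/s²

Answer: kg·m²/s²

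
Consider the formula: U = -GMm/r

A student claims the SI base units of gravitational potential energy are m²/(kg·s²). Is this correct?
Units of each symbol in U = -GMm/r:
  G (gravitational constant): m³/(kg·s²)
  M (mass): kg
  m (mass): kg
  r (distance): m  → in the denominator, contributes 1/m
  The minus sign does not affect the units.

Multiplying the contributions: [m³/(kg·s²)] · [kg] · [kg] · [1/m]
Adding exponents of each base unit: kg: 1, m: 2, s: -2
SI base units of gravitational potential energy: kg·m²/s²

The claimed units m²/(kg·s²) (exponents kg: -1, m: 2, s: -2) do not match the derived units kg·m²/s² (exponents kg: 1, m: 2, s: -2), so the claim is incorrect.

Answer: No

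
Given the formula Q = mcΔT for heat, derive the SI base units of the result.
Units of each symbol in Q = mcΔT:
  m (mass): kg
  c (specific heat capacity, in J/(kg·K)): m²/(s²·K)
  ΔT (temperature change): K

Multiplying the contributions: [kg] · [m²/(s²·K)] · [K]
Adding exponents of each base unit: kg: 1, m: 2, s: -2
SI base units of heat: kg·m²/s²

Answer: kg·m²/s²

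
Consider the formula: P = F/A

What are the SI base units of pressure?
Units of each symbol in P = F/A:
  F (force): kg·m/s²
  A (area): m²  → in the denominator, contributes 1/m²

Multiplying the contributions: [kg·m/s²] · [1/m²]
Adding exponents of each base unit: kg: 1, m: -1, s: -2
SI base units of pressure: kg/(m·s²)

Answer: kg/(m·s²)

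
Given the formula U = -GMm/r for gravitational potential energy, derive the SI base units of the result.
Units of each symbol in U = -GMm/r:
  G (gravitational constant): m³/(kg·s²)
  M (mass): kg
  m (mass): kg
  r (distance): m  → in the denominator, contributes 1/m
  The minus sign does not affect the units.

Multiplying the contributions: [m³/(kg·s²)] · [kg] · [kg] · [1/m]
Adding exponents of each base unit: kg: 1, m: 2, s: -2
SI base units of gravitational potential energy: kg·m²/s²

Answer: kg·m²/s²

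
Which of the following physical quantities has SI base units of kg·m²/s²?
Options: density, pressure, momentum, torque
Checking the SI base units of each option:
  density (ρ = m/V): kg/m³  ✗
  pressure (P = F/A): kg/(m·s²)  ✗
  momentum (p = mv): kg·m/s  ✗
  torque (τ = Fr): kg·m²/s²  ✓ matches

Only torque has units kg·m²/s².

Answer: torque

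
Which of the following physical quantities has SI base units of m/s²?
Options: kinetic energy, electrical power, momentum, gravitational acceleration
Checking the SI base units of each option:
  kinetic energy (E = ½mv²): kg·m²/s²  ✗
  electrical power (P = IV): kg·m²/s³  ✗
  momentum (p = mv): kg·m/s  ✗
  gravitational acceleration (g = GM/r²): m/s²  ✓ matches

Only gravitational acceleration has units m/s².

Answer: gravitational acceleration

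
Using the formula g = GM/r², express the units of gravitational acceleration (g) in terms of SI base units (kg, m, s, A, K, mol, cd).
Units of each symbol in g = GM/r²:
  G (gravitational constant): m³/(kg·s²)
  M (mass): kg
  r (distance): m  → to the power 2 in the denominator, contributes 1/m²

Multiplying the contributions: [m³/(kg·s²)] · [kg] · [1/m²]
Adding exponents of each base unit: m: 1, s: -2
SI base units of gravitational acceleration: m/s²

Answer: m/s²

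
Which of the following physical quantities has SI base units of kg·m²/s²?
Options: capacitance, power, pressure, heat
Checking the SI base units of each option:
  capacitance (C = Q/V): s⁴·A²/(kg·m²)  ✗
  power (P = W/t): kg·m²/s³  ✗
  pressure (P = F/A): kg/(m·s²)  ✗
  heat (Q = mcΔT): kg·m²/s²  ✓ matches

Only heat has units kg·m²/s².

Answer: heat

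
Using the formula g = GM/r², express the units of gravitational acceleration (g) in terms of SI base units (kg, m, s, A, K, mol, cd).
Units of each symbol in g = GM/r²:
  G (gravitational constant): m³/(kg·s²)
  M (mass): kg
  r (distance): m  → to the power 2 in the denominator, contributes 1/m²

Multiplying the contributions: [m³/(kg·s²)] · [kg] · [1/m²]
Adding exponents of each base unit: m: 1, s: -2
SI base units of gravitational acceleration: m/s²

Answer: m/s²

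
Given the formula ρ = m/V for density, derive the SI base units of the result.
Units of each symbol in ρ = m/V:
  m (mass): kg
  V (volume): m³  → in the denominator, contributes 1/m³

Multiplying the contributions: [kg] · [1/m³]
Adding exponents of each base unit: kg: 1, m: -3
SI base units of density: kg/m³

Answer: kg/m³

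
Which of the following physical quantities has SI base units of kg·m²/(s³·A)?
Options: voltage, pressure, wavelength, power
Checking the SI base units of each option:
  voltage (V = IR): kg·m²/(s³·A)  ✓ matches
  pressure (P = F/A): kg/(m·s²)  ✗
  wavelength (λ = v/f): m  ✗
  power (P = W/t): kg·m²/s³  ✗

Only voltage has units kg·m²/(s³·A).

Answer: voltage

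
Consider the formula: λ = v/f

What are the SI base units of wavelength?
Units of each symbol in λ = v/f:
  v (wave speed): m/s
  f (frequency): 1/s  → in the denominator, contributes s

Multiplying the contributions: [m/s] · [s]
Adding exponents of each base unit: m: 1
SI base units of wavelength: m

Answer: m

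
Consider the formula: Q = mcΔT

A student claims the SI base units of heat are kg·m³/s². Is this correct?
Units of each symbol in Q = mcΔT:
  m (mass): kg
  c (specific heat capacity, in J/(kg·K)): m²/(s²·K)
  ΔT (temperature change): K

Multiplying the contributions: [kg] · [m²/(s²·K)] · [K]
Adding exponents of each base unit: kg: 1, m: 2, s: -2
SI base units of heat: kg·m²/s²

The claimed units kg·m³/s² (exponents kg: 1, m: 3, s: -2) do not match the derived units kg·m²/s² (exponents kg: 1, m: 2, s: -2), so the claim is incorrect.

Answer: No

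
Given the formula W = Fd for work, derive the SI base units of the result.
Units of each symbol in W = Fd:
  F (force): kg·m/s²
  d (displacement): m

Multiplying the contributions: [kg·m/s²] · [m]
Adding exponents of each base unit: kg: 1, m: 2, s: -2
SI base units of work: kg·m²/s²

Answer: kg·m²/s²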